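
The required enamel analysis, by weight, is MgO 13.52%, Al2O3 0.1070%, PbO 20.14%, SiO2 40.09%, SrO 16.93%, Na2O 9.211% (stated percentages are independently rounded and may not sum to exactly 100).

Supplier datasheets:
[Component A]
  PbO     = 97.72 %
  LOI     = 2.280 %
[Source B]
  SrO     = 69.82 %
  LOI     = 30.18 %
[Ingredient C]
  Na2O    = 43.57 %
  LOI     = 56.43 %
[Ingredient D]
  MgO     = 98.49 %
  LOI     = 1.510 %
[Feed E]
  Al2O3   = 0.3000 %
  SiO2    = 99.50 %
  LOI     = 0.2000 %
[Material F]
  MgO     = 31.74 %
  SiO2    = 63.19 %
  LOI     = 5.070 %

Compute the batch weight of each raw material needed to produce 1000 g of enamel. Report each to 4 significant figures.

Batch per 1000 g enamel:
  Component A: 206.1 g
  Source B: 242.5 g
  Ingredient C: 211.4 g
  Ingredient D: 113.8 g
  Feed E: 356.7 g
  Material F: 72.82 g
Total batch = 1203 g; LOI loss = 203.3 g; yield = 83.10%

Intermediates are shown, rounded to four significant figures, when written out; the whole derivation runs at full float precision at every stage — a single rounding finalizes each reported result; all derived quantities are re-derived from the batch weights at 1000 g of glass at full precision (glass mass, the totals, the six compositions, ignition loss, yield) as given in either problem or answer.
Target oxide masses per 1000 g enamel:
  MgO: 13.52% × 1000 = 135.2 g
  Al2O3: 0.1070% × 1000 = 1.070 g
  PbO: 20.14% × 1000 = 201.4 g
  SiO2: 40.09% × 1000 = 400.9 g
  SrO: 16.93% × 1000 = 169.3 g
  Na2O: 9.211% × 1000 = 92.11 g
Mass-balance tally per oxide working from each reported weight, at the basis given (every target is met by its sum inside rounding margins):
  MgO: 113.8·0.9849 + 72.82·0.3174 = 135.2 g (target 135.2 g)
  Al2O3: 356.7·0.003000 = 1.070 g (target 1.070 g)
  PbO: 206.1·0.9772 = 201.4 g (target 201.4 g)
  SiO2: 356.7·0.9950 + 72.82·0.6319 = 400.9 g (target 400.9 g)
  SrO: 242.5·0.6982 = 169.3 g (target 169.3 g)
  Na2O: 211.4·0.4357 = 92.11 g (target 92.11 g)
Auditing the glass mass value: batch total minus LOI = 1000 g (summing oxide targets gives 1000 g; basis as stated: 1000 g — deltas are rounding alone).
Batch grand total — Σ batch = 1203 g; LOI loss = Σ batch·LOI = 203.3 g; the yield ratio, glass ÷ batch: 83.10%.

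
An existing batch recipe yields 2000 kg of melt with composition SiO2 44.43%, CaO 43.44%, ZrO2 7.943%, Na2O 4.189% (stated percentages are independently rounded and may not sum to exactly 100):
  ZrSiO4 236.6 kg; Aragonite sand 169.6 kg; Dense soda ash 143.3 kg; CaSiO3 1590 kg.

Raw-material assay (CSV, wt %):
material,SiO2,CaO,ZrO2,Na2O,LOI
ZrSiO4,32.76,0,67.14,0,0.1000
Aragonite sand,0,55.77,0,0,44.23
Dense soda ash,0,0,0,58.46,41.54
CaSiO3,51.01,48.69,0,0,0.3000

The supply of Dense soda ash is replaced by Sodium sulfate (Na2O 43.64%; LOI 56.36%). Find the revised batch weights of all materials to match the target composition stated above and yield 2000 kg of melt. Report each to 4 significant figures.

Revised batch per 2000 kg melt:
  ZrSiO4: 236.6 kg
  Aragonite sand: 169.6 kg
  Sodium sulfate: 192.0 kg
  CaSiO3: 1590 kg
Total batch = 2188 kg; LOI loss = 188.2 kg

Working values appear rounded off to 4 significant digits in the working; all arithmetic runs at full precision through every step. Each reported number takes a single rounding — the derived quantities (yield, LOI, net glass mass, totals, the four compositions) are re-derived in full float precision using the weight values per 2000 kg of glass as they appear in the question or the answer.
Per-oxide target masses for 2000 kg melt:
  SiO2: 44.43% × 2000 = 888.6 kg
  CaO: 43.44% × 2000 = 868.8 kg
  ZrO2: 7.943% × 2000 = 158.9 kg
  Na2O: 4.189% × 2000 = 83.78 kg
Checking each oxide sum using the reported weights, per the basis as stated (summed amounts equal target values given rounding of the digits):
  SiO2: 236.6·0.3276 + 1590·0.5101 = 888.6 kg (target 888.6 kg)
  CaO: 169.6·0.5577 + 1590·0.4869 = 868.8 kg (target 868.8 kg)
  ZrO2: 236.6·0.6714 = 158.9 kg (target 158.9 kg)
  Na2O: 192.0·0.4364 = 83.79 kg (target 83.78 kg)
Glass-mass closure: batch Σ − ignition loss = 2000 kg (the targets, summed, come to 2000 kg; versus the stated basis of 2000 kg — gaps are rounding artifacts).
Batch grand total — Σ batch = 2188 kg; Σ batch·LOI gives LOI loss = 188.2 kg; glass ÷ batch gives a yield of 91.40%.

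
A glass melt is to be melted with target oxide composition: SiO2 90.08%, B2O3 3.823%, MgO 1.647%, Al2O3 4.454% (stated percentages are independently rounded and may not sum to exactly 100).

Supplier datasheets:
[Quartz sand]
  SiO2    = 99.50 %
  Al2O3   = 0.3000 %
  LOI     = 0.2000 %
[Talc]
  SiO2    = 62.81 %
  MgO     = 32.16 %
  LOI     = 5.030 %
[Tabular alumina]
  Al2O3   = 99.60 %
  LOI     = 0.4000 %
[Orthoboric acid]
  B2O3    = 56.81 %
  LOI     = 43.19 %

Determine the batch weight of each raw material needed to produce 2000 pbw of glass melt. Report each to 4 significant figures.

All internal work maintains exact precision all the way through; values along the way are displayed rounded off to 4 significant figures alongside each step; a single rounding produces every reported value — the derived quantities, including totals, net glass mass, LOI, four oxide percentages, yield, are carried from the weighed amounts at 2000 pbw of glass at exact precision, as they appear in the problem or the answer.
Target masses of each oxide per 2000 pbw glass melt:
  SiO2: 90.08% × 2000 = 1802 pbw
  B2O3: 3.823% × 2000 = 76.46 pbw
  MgO: 1.647% × 2000 = 32.94 pbw
  Al2O3: 4.454% × 2000 = 89.08 pbw
Verifying the oxide balance from the weights as reported, under the basis named above (each sum matches its target mass given rounding of the digits):
  SiO2: 1746·0.9950 + 102.4·0.6281 = 1802 pbw (target 1802 pbw)
  B2O3: 134.6·0.5681 = 76.47 pbw (target 76.46 pbw)
  MgO: 102.4·0.3216 = 32.93 pbw (target 32.94 pbw)
  Al2O3: 1746·0.003000 + 84.18·0.9960 = 89.08 pbw (target 89.08 pbw)
Glass-mass sanity pass: net batch after ignition = 2000 pbw (oxide target masses add up to 2000 pbw; stated basis 2000 pbw — gaps are rounding artifacts).
Summing the batch: Σ batch = 2067 pbw; LOI loss = Σ batch·LOI = 67.11 pbw; glass ÷ batch gives a yield of 96.75%.

Batch per 2000 pbw glass melt:
  Quartz sand: 1746 pbw
  Talc: 102.4 pbw
  Tabular alumina: 84.18 pbw
  Orthoboric acid: 134.6 pbw
Total batch = 2067 pbw; LOI loss = 67.11 pbw; yield = 96.75%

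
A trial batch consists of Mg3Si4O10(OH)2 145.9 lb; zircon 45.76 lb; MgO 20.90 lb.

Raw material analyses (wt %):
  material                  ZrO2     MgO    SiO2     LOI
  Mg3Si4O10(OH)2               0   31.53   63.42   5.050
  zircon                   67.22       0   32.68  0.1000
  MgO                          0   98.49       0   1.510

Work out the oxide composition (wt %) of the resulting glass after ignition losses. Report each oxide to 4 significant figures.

The whole derivation runs at full precision all the way through; the intermediate values are rounded off to 4 significant digits when quoted — a single rounding yields each reported number — derived quantities, including the totals, yield, net glass mass, LOI, the three compositions, are rebuilt starting from the weights per 204.8 lb of glass in full precision as they appear in the problem or answer text.
What the batch supplies per oxide:
  ZrO2: 45.76·0.6722 = 30.76 lb
  MgO: 145.9·0.3153 + 20.90·0.9849 = 66.59 lb
  SiO2: 145.9·0.6342 + 45.76·0.3268 = 107.5 lb
LOI: 145.9·0.05050 + 45.76·0.001000 + 20.90·0.01510 = 7.729 lb
Resulting glass, batch − LOI: 212.6 − 7.729 = 204.8 lb (matching Σ of the oxides)
oxide / glass × 100 gives the wt %

Glass mass = 204.8 lb (batch 212.6 − LOI 7.729).
Composition: ZrO2 15.02%, MgO 32.51%, SiO2 52.47%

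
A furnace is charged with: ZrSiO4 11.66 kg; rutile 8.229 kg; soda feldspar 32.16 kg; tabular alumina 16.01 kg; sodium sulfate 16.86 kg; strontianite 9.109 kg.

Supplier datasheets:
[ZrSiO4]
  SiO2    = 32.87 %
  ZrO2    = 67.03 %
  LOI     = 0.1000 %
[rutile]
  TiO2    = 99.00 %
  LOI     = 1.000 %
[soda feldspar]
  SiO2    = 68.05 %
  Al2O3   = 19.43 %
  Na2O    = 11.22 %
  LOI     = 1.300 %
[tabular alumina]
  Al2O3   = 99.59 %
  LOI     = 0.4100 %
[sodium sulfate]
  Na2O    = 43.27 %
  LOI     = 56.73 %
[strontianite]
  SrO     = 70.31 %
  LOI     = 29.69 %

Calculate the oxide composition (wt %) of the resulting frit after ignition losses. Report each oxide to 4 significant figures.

Glass mass = 81.18 kg (batch 94.03 − LOI 12.85).
Composition: SiO2 31.68%, TiO2 10.04%, ZrO2 9.627%, Al2O3 27.34%, SrO 7.889%, Na2O 13.43%

The intermediate values are displayed, rounded to four significant figures, between the steps; each numeric step keeps full float precision through every step — each reported result carries a single rounding. The derived quantities are rebuilt from the weighed amounts on 81.18 kg of glass at full float precision (the totals, glass mass, LOI, the six compositions, the yield), exactly as shown in the question or the answer.
Oxide-by-oxide delivered mass:
  SiO2: 11.66·0.3287 + 32.16·0.6805 = 25.72 kg
  TiO2: 8.229·0.9900 = 8.147 kg
  ZrO2: 11.66·0.6703 = 7.816 kg
  Al2O3: 32.16·0.1943 + 16.01·0.9959 = 22.19 kg
  SrO: 9.109·0.7031 = 6.405 kg
  Na2O: 32.16·0.1122 + 16.86·0.4327 = 10.90 kg
LOI: 11.66·0.001000 + 8.229·0.01000 + 32.16·0.01300 + 16.01·0.004100 + 16.86·0.5673 + 9.109·0.2969 = 12.85 kg
Resulting glass, batch − LOI: 94.03 − 12.85 = 81.18 kg (matching Σ of the oxides)
wt % = 100 × oxide mass / glass mass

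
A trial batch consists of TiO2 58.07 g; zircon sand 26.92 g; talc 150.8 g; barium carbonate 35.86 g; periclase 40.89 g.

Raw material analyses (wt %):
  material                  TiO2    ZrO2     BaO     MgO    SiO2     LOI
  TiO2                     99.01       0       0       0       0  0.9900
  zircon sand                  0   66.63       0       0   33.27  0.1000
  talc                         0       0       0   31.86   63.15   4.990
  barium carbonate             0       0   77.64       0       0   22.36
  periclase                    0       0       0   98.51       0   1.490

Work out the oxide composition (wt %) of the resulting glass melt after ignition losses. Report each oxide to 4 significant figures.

Glass mass = 295.8 g (batch 312.5 − LOI 16.75).
Composition: TiO2 19.44%, ZrO2 6.064%, BaO 9.413%, MgO 29.86%, SiO2 35.22%

Mid-chain values appear (rounded to four significant figures) in the working. All internal work holds full float precision through the solve; each reported number is rounded only once — all derived quantities, which include net glass mass, the yield, LOI, the totals, the five compositions, are recomputed in full float precision, as written in either problem or answer, starting from the weights on 295.8 g of glass.
Delivered oxide masses:
  TiO2: 58.07·0.9901 = 57.50 g
  ZrO2: 26.92·0.6663 = 17.94 g
  BaO: 35.86·0.7764 = 27.84 g
  MgO: 150.8·0.3186 + 40.89·0.9851 = 88.33 g
  SiO2: 26.92·0.3327 + 150.8·0.6315 = 104.2 g
LOI: 58.07·0.009900 + 26.92·0.001000 + 150.8·0.04990 + 35.86·0.2236 + 40.89·0.01490 = 16.75 g
Resulting glass, batch − LOI: 312.5 − 16.75 = 295.8 g (= the summed oxide contributions)
each wt % is 100 × oxide ÷ glass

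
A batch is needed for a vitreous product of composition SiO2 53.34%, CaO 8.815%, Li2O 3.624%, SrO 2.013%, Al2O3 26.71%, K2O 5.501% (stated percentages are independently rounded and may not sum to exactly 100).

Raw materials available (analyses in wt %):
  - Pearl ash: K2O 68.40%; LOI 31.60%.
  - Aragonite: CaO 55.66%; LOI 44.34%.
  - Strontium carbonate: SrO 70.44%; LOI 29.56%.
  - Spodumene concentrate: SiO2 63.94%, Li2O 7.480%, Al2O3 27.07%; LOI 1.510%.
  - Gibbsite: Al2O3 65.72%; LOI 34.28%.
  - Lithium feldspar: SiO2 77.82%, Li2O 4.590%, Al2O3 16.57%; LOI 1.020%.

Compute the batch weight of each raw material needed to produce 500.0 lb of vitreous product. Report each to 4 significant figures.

Intermediates are printed, with 4-significant-figure rounding, within the worked lines — exact precision is kept through the solve; exactly one rounding goes into each reported value — the derived quantities are re-derived from the weighed amounts on 500.0 lb of glass at full precision (LOI, the yield, totals, the six compositions, glass mass), as given in the problem or the answer.
The oxide mass targets at 500.0 lb vitreous product:
  SiO2: 53.34% × 500.0 = 266.7 lb
  CaO: 8.815% × 500.0 = 44.08 lb
  Li2O: 3.624% × 500.0 = 18.12 lb
  SrO: 2.013% × 500.0 = 10.06 lb
  Al2O3: 26.71% × 500.0 = 133.6 lb
  K2O: 5.501% × 500.0 = 27.50 lb
Sums-versus-targets review with the batch weights as given, under the basis named above (summed amounts equal target values within answer rounding):
  SiO2: 64.43·0.6394 + 289.8·0.7782 = 266.7 lb (target 266.7 lb)
  CaO: 79.19·0.5566 = 44.08 lb (target 44.08 lb)
  Li2O: 64.43·0.07480 + 289.8·0.04590 = 18.12 lb (target 18.12 lb)
  SrO: 14.29·0.7044 = 10.07 lb (target 10.06 lb)
  Al2O3: 64.43·0.2707 + 103.6·0.6572 + 289.8·0.1657 = 133.5 lb (target 133.6 lb)
  K2O: 40.21·0.6840 = 27.50 lb (target 27.50 lb)
Glass-mass sanity pass: net batch after ignition = 500.0 lb (the Σ of target masses is 500.0 lb; against the stated basis, 500.0 lb — rounding explains the deltas).
Total batch = Σ batch = 591.5 lb; Σ batch·LOI gives LOI loss = 91.49 lb; the yield ratio, glass ÷ batch: 84.53%.

Batch per 500.0 lb vitreous product:
  Pearl ash: 40.21 lb
  Aragonite: 79.19 lb
  Strontium carbonate: 14.29 lb
  Spodumene concentrate: 64.43 lb
  Gibbsite: 103.6 lb
  Lithium feldspar: 289.8 lb
Total batch = 591.5 lb; LOI loss = 91.49 lb; yield = 84.53%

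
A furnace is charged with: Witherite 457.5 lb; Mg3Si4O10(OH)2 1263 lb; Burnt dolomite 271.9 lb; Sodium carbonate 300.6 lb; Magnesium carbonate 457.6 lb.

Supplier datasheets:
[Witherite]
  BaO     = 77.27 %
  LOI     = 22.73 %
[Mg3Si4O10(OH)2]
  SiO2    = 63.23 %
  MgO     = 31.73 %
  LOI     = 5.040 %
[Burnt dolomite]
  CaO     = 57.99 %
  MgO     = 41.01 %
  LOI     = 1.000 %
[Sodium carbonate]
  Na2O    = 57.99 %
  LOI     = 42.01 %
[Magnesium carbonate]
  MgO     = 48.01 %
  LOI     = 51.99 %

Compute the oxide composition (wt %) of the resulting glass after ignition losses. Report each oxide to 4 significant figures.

Glass mass = 2216 lb (batch 2751 − LOI 534.6).
Composition: SiO2 36.04%, Na2O 7.866%, CaO 7.115%, BaO 15.95%, MgO 33.03%

Every computation runs at exact precision in all steps; in-progress results are displayed rounded to four significant figures between the steps — every reported figure is rounded only once. All derived quantities, including LOI, totals, the yield, net glass mass, five oxide percentages, are rebuilt from the weighed amounts on 2216 lb of glass at full float precision as given in either problem or answer.
Per-oxide mass from batch:
  SiO2: 1263·0.6323 = 798.6 lb
  Na2O: 300.6·0.5799 = 174.3 lb
  CaO: 271.9·0.5799 = 157.7 lb
  BaO: 457.5·0.7727 = 353.5 lb
  MgO: 1263·0.3173 + 271.9·0.4101 + 457.6·0.4801 = 731.9 lb
LOI: 457.5·0.2273 + 1263·0.05040 + 271.9·0.01000 + 300.6·0.4201 + 457.6·0.5199 = 534.6 lb
batch − LOI leaves glass = 2751 − 534.6 = 2216 lb (consistent with Σ oxide mass)
wt % = oxide mass / glass mass × 100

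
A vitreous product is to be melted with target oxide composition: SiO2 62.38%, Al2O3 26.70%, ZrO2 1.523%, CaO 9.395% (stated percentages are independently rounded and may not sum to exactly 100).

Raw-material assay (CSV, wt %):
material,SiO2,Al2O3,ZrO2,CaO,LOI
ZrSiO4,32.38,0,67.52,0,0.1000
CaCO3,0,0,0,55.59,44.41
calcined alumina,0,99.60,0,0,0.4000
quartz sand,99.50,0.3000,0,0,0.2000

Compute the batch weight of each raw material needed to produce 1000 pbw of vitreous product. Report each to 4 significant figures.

Batch per 1000 pbw vitreous product:
  ZrSiO4: 22.56 pbw
  CaCO3: 169.0 pbw
  calcined alumina: 266.2 pbw
  quartz sand: 619.6 pbw
Total batch = 1077 pbw; LOI loss = 77.38 pbw; yield = 92.82%

Intermediates are displayed, rounded to four significant figures, within the worked lines. The whole derivation holds full precision at each step — each reported number receives exactly one rounding — all derived quantities are re-derived in exact precision (glass mass, the four compositions, ignition loss, the yield, the totals) from the weighed amounts on 1000 pbw of glass, exactly as shown in the question or the answer.
Per-oxide target masses for 1000 pbw vitreous product:
  SiO2: 62.38% × 1000 = 623.8 pbw
  Al2O3: 26.70% × 1000 = 267.0 pbw
  ZrO2: 1.523% × 1000 = 15.23 pbw
  CaO: 9.395% × 1000 = 93.95 pbw
Per-oxide balance check working from each reported weight, versus the basis set out (sum by sum, the targets are met modulo rounding of the values):
  SiO2: 22.56·0.3238 + 619.6·0.9950 = 623.8 pbw (target 623.8 pbw)
  Al2O3: 266.2·0.9960 + 619.6·0.003000 = 267.0 pbw (target 267.0 pbw)
  ZrO2: 22.56·0.6752 = 15.23 pbw (target 15.23 pbw)
  CaO: 169.0·0.5559 = 93.95 pbw (target 93.95 pbw)
Glass-mass closure: batch Σ − ignition loss = 1000 pbw (per-oxide target masses sum to 1000 pbw; the stated basis being 1000 pbw — gaps are rounding artifacts).
Total batch = Σ batch = 1077 pbw; loss to ignition Σ batch·LOI = 77.38 pbw; the yield ratio, glass ÷ batch: 92.82%.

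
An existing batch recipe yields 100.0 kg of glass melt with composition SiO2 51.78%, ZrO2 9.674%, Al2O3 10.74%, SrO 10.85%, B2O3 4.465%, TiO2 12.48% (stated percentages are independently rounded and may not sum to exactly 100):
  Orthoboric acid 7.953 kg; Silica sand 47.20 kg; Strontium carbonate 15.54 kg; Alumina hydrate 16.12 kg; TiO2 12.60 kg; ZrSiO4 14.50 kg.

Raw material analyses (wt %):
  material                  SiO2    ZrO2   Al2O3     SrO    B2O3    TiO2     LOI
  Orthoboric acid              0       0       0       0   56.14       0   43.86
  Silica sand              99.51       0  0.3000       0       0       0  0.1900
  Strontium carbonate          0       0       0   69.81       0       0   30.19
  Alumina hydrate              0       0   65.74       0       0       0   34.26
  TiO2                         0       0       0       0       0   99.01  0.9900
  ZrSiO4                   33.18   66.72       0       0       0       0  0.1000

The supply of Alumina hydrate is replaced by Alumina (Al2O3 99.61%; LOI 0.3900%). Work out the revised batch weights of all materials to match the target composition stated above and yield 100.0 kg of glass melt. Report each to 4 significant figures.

Revised batch per 100.0 kg glass melt:
  Orthoboric acid: 7.953 kg
  Silica sand: 47.20 kg
  Strontium carbonate: 15.54 kg
  Alumina: 10.64 kg
  TiO2: 12.60 kg
  ZrSiO4: 14.50 kg
Total batch = 108.4 kg; LOI loss = 8.450 kg

Values along the way are displayed (rounded to 4 significant digits) when written out; each numeric step maintains full float precision through the solve. Every reported figure is rounded once only; the derived quantities (LOI, totals, six oxide percentages, glass mass, yield) are computed from the batch weights on 100.0 kg of glass at exact precision, as written in problem or answer.
Target masses of each oxide per 100.0 kg glass melt:
  SiO2: 51.78% × 100.0 = 51.78 kg
  ZrO2: 9.674% × 100.0 = 9.674 kg
  Al2O3: 10.74% × 100.0 = 10.74 kg
  SrO: 10.85% × 100.0 = 10.85 kg
  B2O3: 4.465% × 100.0 = 4.465 kg
  TiO2: 12.48% × 100.0 = 12.48 kg
Verifying the oxide balance working from each reported weight, against the basis in use (oxide sums agree with the targets once rounding is allowed for):
  SiO2: 47.20·0.9951 + 14.50·0.3318 = 51.78 kg (target 51.78 kg)
  ZrO2: 14.50·0.6672 = 9.674 kg (target 9.674 kg)
  Al2O3: 47.20·0.003000 + 10.64·0.9961 = 10.74 kg (target 10.74 kg)
  SrO: 15.54·0.6981 = 10.85 kg (target 10.85 kg)
  B2O3: 7.953·0.5614 = 4.465 kg (target 4.465 kg)
  TiO2: 12.60·0.9901 = 12.48 kg (target 12.48 kg)
Consistency of the glass mass: total batch − LOI = 99.98 kg (summing oxide targets gives 99.99 kg; versus the stated basis of 100.0 kg — rounding explains the deltas).
Whole-batch sum: Σ batch = 108.4 kg; LOI removed, Σ of batch·LOI: 8.450 kg; yield = glass ÷ total batch = 92.21%.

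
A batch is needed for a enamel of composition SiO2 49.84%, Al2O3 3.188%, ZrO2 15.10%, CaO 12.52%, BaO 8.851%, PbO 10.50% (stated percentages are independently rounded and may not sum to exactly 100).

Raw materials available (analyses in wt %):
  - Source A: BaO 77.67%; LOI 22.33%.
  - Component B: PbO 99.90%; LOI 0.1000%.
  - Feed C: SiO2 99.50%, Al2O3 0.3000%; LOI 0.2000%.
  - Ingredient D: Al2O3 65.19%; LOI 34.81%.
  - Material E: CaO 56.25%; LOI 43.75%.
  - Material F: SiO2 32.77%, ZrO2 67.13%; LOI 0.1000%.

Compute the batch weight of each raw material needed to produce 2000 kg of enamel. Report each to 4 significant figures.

Batch per 2000 kg enamel:
  Source A: 227.9 kg
  Component B: 210.2 kg
  Feed C: 853.6 kg
  Ingredient D: 93.88 kg
  Material E: 445.2 kg
  Material F: 449.9 kg
Total batch = 2281 kg; LOI loss = 280.7 kg; yield = 87.69%

All internal work maintains full precision from first step to last; values along the way are displayed with 4-significant-digit rounding within the worked lines — every reported number takes a single rounding. All derived quantities (ignition loss, yield, the totals, net glass mass, the six compositions) are re-derived using the weight values on 2000 kg of glass at exact precision as given in question or answer.
Target oxide masses per 2000 kg enamel:
  SiO2: 49.84% × 2000 = 996.8 kg
  Al2O3: 3.188% × 2000 = 63.76 kg
  ZrO2: 15.10% × 2000 = 302.0 kg
  CaO: 12.52% × 2000 = 250.4 kg
  BaO: 8.851% × 2000 = 177.0 kg
  PbO: 10.50% × 2000 = 210.0 kg
Verifying the oxide balance per the reported batch figures, under the basis named above (sums match the target masses within answer rounding):
  SiO2: 853.6·0.9950 + 449.9·0.3277 = 996.8 kg (target 996.8 kg)
  Al2O3: 853.6·0.003000 + 93.88·0.6519 = 63.76 kg (target 63.76 kg)
  ZrO2: 449.9·0.6713 = 302.0 kg (target 302.0 kg)
  CaO: 445.2·0.5625 = 250.4 kg (target 250.4 kg)
  BaO: 227.9·0.7767 = 177.0 kg (target 177.0 kg)
  PbO: 210.2·0.9990 = 210.0 kg (target 210.0 kg)
Glass-mass sanity pass: net batch after ignition = 2000 kg (summing oxide targets gives 2000 kg; the stated basis being 2000 kg — differing by rounding only).
Whole-batch sum: Σ batch = 2281 kg; loss to ignition Σ batch·LOI = 280.7 kg; as yield: glass ÷ batch → 87.69%.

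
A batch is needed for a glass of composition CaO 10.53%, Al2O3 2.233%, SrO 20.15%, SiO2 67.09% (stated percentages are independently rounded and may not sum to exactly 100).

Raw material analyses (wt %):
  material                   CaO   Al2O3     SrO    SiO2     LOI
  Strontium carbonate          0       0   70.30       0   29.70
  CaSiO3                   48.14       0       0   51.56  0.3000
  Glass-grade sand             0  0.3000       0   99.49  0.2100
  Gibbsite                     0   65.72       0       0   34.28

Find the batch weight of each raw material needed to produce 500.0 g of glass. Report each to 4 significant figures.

Batch per 500.0 g glass:
  Strontium carbonate: 143.3 g
  CaSiO3: 109.4 g
  Glass-grade sand: 280.5 g
  Gibbsite: 15.71 g
Total batch = 548.9 g; LOI loss = 48.86 g; yield = 91.10%

The intermediate values are printed rounded off to 4 significant figures across the worked steps — all internal work runs at full float precision end to end — each reported value includes exactly one rounding; the derived quantities are carried starting from the weights per 500.0 g of glass at exact precision (glass mass, ignition loss, yield, the four compositions, the totals) as quoted within the problem or answer text.
Oxide mass targets, per 500.0 g glass:
  CaO: 10.53% × 500.0 = 52.65 g
  Al2O3: 2.233% × 500.0 = 11.16 g
  SrO: 20.15% × 500.0 = 100.8 g
  SiO2: 67.09% × 500.0 = 335.4 g
Balance tally, oxide-wise, given the weights on record, per the basis as stated (target by target, the sums agree modulo rounding of the values):
  CaO: 109.4·0.4814 = 52.67 g (target 52.65 g)
  Al2O3: 280.5·0.003000 + 15.71·0.6572 = 11.17 g (target 11.16 g)
  SrO: 143.3·0.7030 = 100.7 g (target 100.8 g)
  SiO2: 109.4·0.5156 + 280.5·0.9949 = 335.5 g (target 335.4 g)
Glass-mass sanity pass: total batch − LOI = 500.0 g (the targets, summed, come to 500.0 g; against the stated basis, 500.0 g — any gap is answer rounding).
Adding the batch up: Σ batch = 548.9 g; ignition loss, Σ(batch × LOI) = 48.86 g; the yield ratio, glass ÷ batch: 91.10%.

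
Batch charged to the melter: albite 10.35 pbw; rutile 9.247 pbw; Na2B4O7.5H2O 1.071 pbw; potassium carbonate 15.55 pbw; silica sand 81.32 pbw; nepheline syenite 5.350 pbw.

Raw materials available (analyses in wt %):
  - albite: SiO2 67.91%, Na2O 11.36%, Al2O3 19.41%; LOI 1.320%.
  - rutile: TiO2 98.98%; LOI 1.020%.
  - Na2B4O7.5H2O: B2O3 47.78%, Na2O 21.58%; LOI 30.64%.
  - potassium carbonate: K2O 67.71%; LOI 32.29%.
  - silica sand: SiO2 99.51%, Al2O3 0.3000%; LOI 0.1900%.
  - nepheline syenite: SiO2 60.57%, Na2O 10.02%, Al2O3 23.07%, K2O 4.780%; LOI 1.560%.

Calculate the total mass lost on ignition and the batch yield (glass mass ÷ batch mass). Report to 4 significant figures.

Mid-chain values appear, rounded to four significant figures, as written; each numeric step maintains full precision in all steps. Each reported result is rounded a single time — the derived quantities, including six oxide percentages, ignition loss, yield, the totals, glass mass, are re-derived from the batch weights per 117.1 pbw of glass in full precision, as quoted within the problem or answer text.
Loss on ignition, line by line:
  albite: 10.35 × 0.01320 = 0.1366 pbw
  rutile: 9.247 × 0.01020 = 0.09432 pbw
  Na2B4O7.5H2O: 1.071 × 0.3064 = 0.3282 pbw
  potassium carbonate: 15.55 × 0.3229 = 5.021 pbw
  silica sand: 81.32 × 0.001900 = 0.1545 pbw
  nepheline syenite: 5.350 × 0.01560 = 0.08346 pbw
Total LOI = 5.818 pbw
Glass = batch − LOI = 122.9 − 5.818 = 117.1 pbw

LOI loss = 5.818 pbw; glass = 117.1 pbw; yield = 95.27%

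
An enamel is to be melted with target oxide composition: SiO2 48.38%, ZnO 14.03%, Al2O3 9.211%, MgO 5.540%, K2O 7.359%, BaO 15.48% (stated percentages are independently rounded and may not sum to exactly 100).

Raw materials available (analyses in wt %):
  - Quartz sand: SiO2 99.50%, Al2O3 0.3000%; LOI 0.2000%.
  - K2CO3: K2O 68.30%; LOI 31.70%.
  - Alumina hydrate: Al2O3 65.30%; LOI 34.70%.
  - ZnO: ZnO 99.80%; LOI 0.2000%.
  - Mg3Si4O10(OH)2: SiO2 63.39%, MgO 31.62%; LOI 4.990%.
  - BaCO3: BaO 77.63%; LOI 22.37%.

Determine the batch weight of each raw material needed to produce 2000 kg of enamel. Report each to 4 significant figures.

Batch per 2000 kg enamel:
  Quartz sand: 749.2 kg
  K2CO3: 215.5 kg
  Alumina hydrate: 278.7 kg
  ZnO: 281.2 kg
  Mg3Si4O10(OH)2: 350.4 kg
  BaCO3: 398.8 kg
Total batch = 2274 kg; LOI loss = 273.8 kg; yield = 87.96%

Mid-chain values appear rounded off to 4 significant digits at each printed step — the whole derivation runs at exact precision through every step — every reported figure is rounded just once. The derived quantities are rebuilt starting from the weights for 2000 kg of glass in full precision (ignition loss, the six compositions, net glass mass, yield, totals), as quoted within the problem or answer text.
Per-oxide target masses for 2000 kg enamel:
  SiO2: 48.38% × 2000 = 967.6 kg
  ZnO: 14.03% × 2000 = 280.6 kg
  Al2O3: 9.211% × 2000 = 184.2 kg
  MgO: 5.540% × 2000 = 110.8 kg
  K2O: 7.359% × 2000 = 147.2 kg
  BaO: 15.48% × 2000 = 309.6 kg
Per-oxide balance check with the batch weights as given, per the basis as stated (each sum matches its target mass net of answer rounding effects):
  SiO2: 749.2·0.9950 + 350.4·0.6339 = 967.6 kg (target 967.6 kg)
  ZnO: 281.2·0.9980 = 280.6 kg (target 280.6 kg)
  Al2O3: 749.2·0.003000 + 278.7·0.6530 = 184.2 kg (target 184.2 kg)
  MgO: 350.4·0.3162 = 110.8 kg (target 110.8 kg)
  K2O: 215.5·0.6830 = 147.2 kg (target 147.2 kg)
  BaO: 398.8·0.7763 = 309.6 kg (target 309.6 kg)
Glass mass check: the batch minus its LOI: 2000 kg (summing oxide targets gives 2000 kg; with the basis standing at 2000 kg — deltas are rounding alone).
Summing the batch: Σ batch = 2274 kg; Σ batch·LOI gives LOI loss = 273.8 kg; the yield ratio, glass ÷ batch: 87.96%.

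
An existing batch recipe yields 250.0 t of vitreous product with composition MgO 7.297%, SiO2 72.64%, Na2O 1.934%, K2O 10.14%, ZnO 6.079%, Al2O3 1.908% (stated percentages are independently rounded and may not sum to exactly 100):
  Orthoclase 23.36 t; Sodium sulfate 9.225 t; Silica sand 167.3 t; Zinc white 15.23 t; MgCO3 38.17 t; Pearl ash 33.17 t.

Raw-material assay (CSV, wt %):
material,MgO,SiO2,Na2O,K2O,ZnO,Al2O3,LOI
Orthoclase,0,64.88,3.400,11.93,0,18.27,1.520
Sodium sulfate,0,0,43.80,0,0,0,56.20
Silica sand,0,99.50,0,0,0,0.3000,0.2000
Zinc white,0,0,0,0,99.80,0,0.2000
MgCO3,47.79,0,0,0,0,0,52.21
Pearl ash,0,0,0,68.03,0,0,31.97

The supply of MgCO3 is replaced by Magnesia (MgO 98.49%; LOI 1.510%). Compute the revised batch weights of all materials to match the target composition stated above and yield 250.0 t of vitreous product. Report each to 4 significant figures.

Each numeric step holds full precision in every operation. Intermediates are shown rounded to 4 significant digits within the worked lines — a single rounding produces every reported figure — the derived quantities (the yield, the six compositions, totals, LOI, glass mass) are computed using the weight values at 250.0 t of glass at full float precision, as they appear in the problem or answer text.
Oxide-by-oxide targets in 250.0 t vitreous product:
  MgO: 7.297% × 250.0 = 18.24 t
  SiO2: 72.64% × 250.0 = 181.6 t
  Na2O: 1.934% × 250.0 = 4.835 t
  K2O: 10.14% × 250.0 = 25.35 t
  ZnO: 6.079% × 250.0 = 15.20 t
  Al2O3: 1.908% × 250.0 = 4.770 t
Per-oxide balance check from the weights as reported, at the basis given (summed amounts equal target values once rounding is allowed for):
  MgO: 18.52·0.9849 = 18.24 t (target 18.24 t)
  SiO2: 23.36·0.6488 + 167.3·0.9950 = 181.6 t (target 181.6 t)
  Na2O: 23.36·0.03400 + 9.225·0.4380 = 4.835 t (target 4.835 t)
  K2O: 23.36·0.1193 + 33.17·0.6803 = 25.35 t (target 25.35 t)
  ZnO: 15.23·0.9980 = 15.20 t (target 15.20 t)
  Al2O3: 23.36·0.1827 + 167.3·0.003000 = 4.770 t (target 4.770 t)
Mass balance on the glass: net batch after ignition = 250.0 t (summing oxide targets gives 250.0 t; with the basis standing at 250.0 t — a pure rounding effect).
Whole-batch sum: Σ batch = 266.8 t; loss to ignition Σ batch·LOI = 16.79 t; the yield ratio, glass ÷ batch: 93.71%.

Revised batch per 250.0 t vitreous product:
  Orthoclase: 23.36 t
  Sodium sulfate: 9.225 t
  Silica sand: 167.3 t
  Zinc white: 15.23 t
  Magnesia: 18.52 t
  Pearl ash: 33.17 t
Total batch = 266.8 t; LOI loss = 16.79 t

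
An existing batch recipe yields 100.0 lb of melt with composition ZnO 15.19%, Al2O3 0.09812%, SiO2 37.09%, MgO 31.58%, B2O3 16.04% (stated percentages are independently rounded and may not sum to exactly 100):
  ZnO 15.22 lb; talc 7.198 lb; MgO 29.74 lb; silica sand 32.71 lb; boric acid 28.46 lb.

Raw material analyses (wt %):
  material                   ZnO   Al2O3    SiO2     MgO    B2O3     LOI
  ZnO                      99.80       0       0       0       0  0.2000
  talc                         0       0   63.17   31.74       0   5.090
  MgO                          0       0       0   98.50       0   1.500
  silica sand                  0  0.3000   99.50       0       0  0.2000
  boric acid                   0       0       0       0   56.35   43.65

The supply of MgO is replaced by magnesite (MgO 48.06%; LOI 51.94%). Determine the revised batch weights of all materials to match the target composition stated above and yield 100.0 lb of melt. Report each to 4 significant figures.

Revised batch per 100.0 lb melt:
  ZnO: 15.22 lb
  talc: 7.198 lb
  magnesite: 60.96 lb
  silica sand: 32.71 lb
  boric acid: 28.46 lb
Total batch = 144.5 lb; LOI loss = 44.55 lb

All arithmetic maintains full precision end to end — working values are printed, rounded to four significant digits, alongside each step — exactly one rounding goes into each reported value; derived quantities, including five oxide percentages, totals, LOI, net glass mass, yield, are computed using the weight values for 100.0 lb of glass at full float precision, precisely as stated by either problem or answer.
Target masses of each oxide per 100.0 lb melt:
  ZnO: 15.19% × 100.0 = 15.19 lb
  Al2O3: 0.09812% × 100.0 = 0.09812 lb
  SiO2: 37.09% × 100.0 = 37.09 lb
  MgO: 31.58% × 100.0 = 31.58 lb
  B2O3: 16.04% × 100.0 = 16.04 lb
Checking each oxide sum working from each reported weight, per the basis as stated (sums match the target masses given rounding of the digits):
  ZnO: 15.22·0.9980 = 15.19 lb (target 15.19 lb)
  Al2O3: 32.71·0.003000 = 0.09813 lb (target 0.09812 lb)
  SiO2: 7.198·0.6317 + 32.71·0.9950 = 37.09 lb (target 37.09 lb)
  MgO: 7.198·0.3174 + 60.96·0.4806 = 31.58 lb (target 31.58 lb)
  B2O3: 28.46·0.5635 = 16.04 lb (target 16.04 lb)
The glass-mass cross-check: net batch after ignition = 100.0 lb (summing oxide targets gives 100.0 lb; stated basis 100.0 lb — deltas are rounding alone).
Summing the batch: Σ batch = 144.5 lb; LOI loss = Σ batch·LOI = 44.55 lb; yield = glass ÷ total batch = 69.18%.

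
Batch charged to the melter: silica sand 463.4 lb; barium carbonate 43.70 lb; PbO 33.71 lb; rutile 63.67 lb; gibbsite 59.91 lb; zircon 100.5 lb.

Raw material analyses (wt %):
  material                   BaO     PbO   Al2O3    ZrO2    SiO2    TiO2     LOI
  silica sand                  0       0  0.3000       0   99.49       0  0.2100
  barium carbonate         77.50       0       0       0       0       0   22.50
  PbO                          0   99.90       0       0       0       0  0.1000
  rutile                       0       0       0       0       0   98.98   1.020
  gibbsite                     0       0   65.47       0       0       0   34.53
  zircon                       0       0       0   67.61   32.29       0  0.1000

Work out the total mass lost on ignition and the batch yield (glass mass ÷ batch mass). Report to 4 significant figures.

LOI loss = 32.28 lb; glass = 732.6 lb; yield = 95.78%

Intermediates are shown, rounded to four significant figures, in the working. Full float precision is maintained in all steps; a single rounding finalizes each reported number — the derived quantities, which include the yield, LOI, the six compositions, glass mass, totals, are recomputed in full precision, as set out in problem or answer, from the batch weights for 732.6 lb of glass.
Loss on ignition, line by line:
  silica sand: 463.4 × 0.002100 = 0.9731 lb
  barium carbonate: 43.70 × 0.2250 = 9.833 lb
  PbO: 33.71 × 0.001000 = 0.03371 lb
  rutile: 63.67 × 0.01020 = 0.6494 lb
  gibbsite: 59.91 × 0.3453 = 20.69 lb
  zircon: 100.5 × 0.001000 = 0.1005 lb
Total LOI = 32.28 lb
Glass = batch − LOI = 764.9 − 32.28 = 732.6 lb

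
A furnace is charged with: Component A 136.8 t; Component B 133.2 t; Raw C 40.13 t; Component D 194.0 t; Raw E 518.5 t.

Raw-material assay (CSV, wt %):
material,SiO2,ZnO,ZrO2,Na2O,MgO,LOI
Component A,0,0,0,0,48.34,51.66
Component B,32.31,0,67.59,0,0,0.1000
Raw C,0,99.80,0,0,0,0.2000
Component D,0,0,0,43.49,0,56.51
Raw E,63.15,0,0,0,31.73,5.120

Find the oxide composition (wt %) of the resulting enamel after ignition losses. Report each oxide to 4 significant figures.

Glass mass = 815.6 t (batch 1023 − LOI 207.1).
Composition: SiO2 45.42%, ZnO 4.911%, ZrO2 11.04%, Na2O 10.34%, MgO 28.28%

The whole derivation runs at full float precision all the way through. Intermediates are displayed (rounded to four significant digits) in the printout. Each reported value sees exactly one rounding. Derived quantities (ignition loss, yield, five oxide percentages, totals, glass mass) are recomputed at full float precision from the weighed amounts at 815.6 t of glass, exactly as printed in the problem or answer text.
Per-oxide mass from batch:
  SiO2: 133.2·0.3231 + 518.5·0.6315 = 370.5 t
  ZnO: 40.13·0.9980 = 40.05 t
  ZrO2: 133.2·0.6759 = 90.03 t
  Na2O: 194.0·0.4349 = 84.37 t
  MgO: 136.8·0.4834 + 518.5·0.3173 = 230.6 t
LOI: 136.8·0.5166 + 133.2·0.001000 + 40.13·0.002000 + 194.0·0.5651 + 518.5·0.05120 = 207.1 t
Net of LOI, the glass mass = 1023 − 207.1 = 815.6 t (= Σ oxide masses)
wt % = oxide mass / glass mass × 100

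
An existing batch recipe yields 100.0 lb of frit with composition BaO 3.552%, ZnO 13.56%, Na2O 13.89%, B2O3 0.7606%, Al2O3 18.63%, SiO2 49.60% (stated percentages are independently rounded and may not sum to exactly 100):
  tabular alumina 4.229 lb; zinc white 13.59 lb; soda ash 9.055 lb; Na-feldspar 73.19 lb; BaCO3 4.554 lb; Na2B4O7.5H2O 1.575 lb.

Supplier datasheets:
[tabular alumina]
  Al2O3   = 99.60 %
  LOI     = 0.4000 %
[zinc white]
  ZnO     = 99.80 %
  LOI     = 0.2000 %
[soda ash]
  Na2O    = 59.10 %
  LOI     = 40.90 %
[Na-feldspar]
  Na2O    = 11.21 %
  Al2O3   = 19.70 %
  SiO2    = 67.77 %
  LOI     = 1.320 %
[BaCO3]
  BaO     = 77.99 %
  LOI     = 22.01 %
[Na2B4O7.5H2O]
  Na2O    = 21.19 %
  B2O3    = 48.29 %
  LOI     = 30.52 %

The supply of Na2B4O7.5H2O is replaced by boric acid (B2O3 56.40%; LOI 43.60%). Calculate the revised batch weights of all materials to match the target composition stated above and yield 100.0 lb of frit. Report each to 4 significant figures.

The intermediate values are printed, rounded to four significant digits, at each printed step; each numeric step runs at exact precision from first step to last — a single rounding produces each reported value — derived quantities, which include glass mass, totals, six oxide percentages, yield, LOI, are carried at full precision, as given in the question or the answer, using the weight values at 100.0 lb of glass.
Oxide-by-oxide targets in 100.0 lb frit:
  BaO: 3.552% × 100.0 = 3.552 lb
  ZnO: 13.56% × 100.0 = 13.56 lb
  Na2O: 13.89% × 100.0 = 13.89 lb
  B2O3: 0.7606% × 100.0 = 0.7606 lb
  Al2O3: 18.63% × 100.0 = 18.63 lb
  SiO2: 49.60% × 100.0 = 49.60 lb
A balance pass over the oxides, working from each reported weight, for the quoted basis mass (summed amounts equal target values net of answer rounding effects):
  BaO: 4.554·0.7799 = 3.552 lb (target 3.552 lb)
  ZnO: 13.59·0.9980 = 13.56 lb (target 13.56 lb)
  Na2O: 9.620·0.5910 + 73.19·0.1121 = 13.89 lb (target 13.89 lb)
  B2O3: 1.349·0.5640 = 0.7608 lb (target 0.7606 lb)
  Al2O3: 4.229·0.9960 + 73.19·0.1970 = 18.63 lb (target 18.63 lb)
  SiO2: 73.19·0.6777 = 49.60 lb (target 49.60 lb)
Auditing the glass mass value: the batch minus its LOI: 100.0 lb (the Σ of target masses is 99.99 lb; the stated basis being 100.0 lb — rounding explains the deltas).
Batch grand total — Σ batch = 106.5 lb; the LOI term Σ batch·LOI equals 6.535 lb; glass ÷ batch gives a yield of 93.87%.

Revised batch per 100.0 lb frit:
  tabular alumina: 4.229 lb
  zinc white: 13.59 lb
  soda ash: 9.620 lb
  Na-feldspar: 73.19 lb
  BaCO3: 4.554 lb
  boric acid: 1.349 lb
Total batch = 106.5 lb; LOI loss = 6.535 lb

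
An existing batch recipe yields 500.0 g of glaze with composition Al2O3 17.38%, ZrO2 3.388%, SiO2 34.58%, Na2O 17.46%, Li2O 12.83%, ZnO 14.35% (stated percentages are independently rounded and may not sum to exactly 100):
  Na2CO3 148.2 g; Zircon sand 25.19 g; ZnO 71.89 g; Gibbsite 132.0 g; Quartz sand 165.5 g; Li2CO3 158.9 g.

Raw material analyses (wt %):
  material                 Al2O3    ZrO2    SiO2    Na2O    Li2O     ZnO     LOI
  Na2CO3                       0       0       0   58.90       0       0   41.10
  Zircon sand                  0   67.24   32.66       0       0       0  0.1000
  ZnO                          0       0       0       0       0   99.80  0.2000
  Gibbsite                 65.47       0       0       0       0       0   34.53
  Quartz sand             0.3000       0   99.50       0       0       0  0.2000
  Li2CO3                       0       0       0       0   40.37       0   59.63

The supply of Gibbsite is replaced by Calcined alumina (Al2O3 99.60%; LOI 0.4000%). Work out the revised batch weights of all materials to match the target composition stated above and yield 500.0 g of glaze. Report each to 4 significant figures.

Revised batch per 500.0 g glaze:
  Na2CO3: 148.2 g
  Zircon sand: 25.19 g
  ZnO: 71.89 g
  Calcined alumina: 86.75 g
  Quartz sand: 165.5 g
  Li2CO3: 158.9 g
Total batch = 656.4 g; LOI loss = 156.5 g

Every computation keeps exact precision throughout; the intermediate values appear rounded off to 4 significant figures alongside each step. Every reported result is rounded just once; derived quantities are carried using the weight values per 500.0 g of glass at exact precision (totals, ignition loss, glass mass, six oxide percentages, yield), as written in either problem or answer.
Target masses of each oxide per 500.0 g glaze:
  Al2O3: 17.38% × 500.0 = 86.90 g
  ZrO2: 3.388% × 500.0 = 16.94 g
  SiO2: 34.58% × 500.0 = 172.9 g
  Na2O: 17.46% × 500.0 = 87.30 g
  Li2O: 12.83% × 500.0 = 64.15 g
  ZnO: 14.35% × 500.0 = 71.75 g
A balance pass over the oxides, working from each reported weight, for the quoted basis mass (each sum matches its target mass within answer rounding):
  Al2O3: 86.75·0.9960 + 165.5·0.003000 = 86.90 g (target 86.90 g)
  ZrO2: 25.19·0.6724 = 16.94 g (target 16.94 g)
  SiO2: 25.19·0.3266 + 165.5·0.9950 = 172.9 g (target 172.9 g)
  Na2O: 148.2·0.5890 = 87.29 g (target 87.30 g)
  Li2O: 158.9·0.4037 = 64.15 g (target 64.15 g)
  ZnO: 71.89·0.9980 = 71.75 g (target 71.75 g)
Mass balance on the glass: batch total minus LOI = 499.9 g (the targets, summed, come to 499.9 g; basis as stated: 500.0 g — deltas are rounding alone).
Total batch = Σ batch = 656.4 g; LOI loss = Σ batch·LOI = 156.5 g; as yield: glass ÷ batch → 76.16%.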